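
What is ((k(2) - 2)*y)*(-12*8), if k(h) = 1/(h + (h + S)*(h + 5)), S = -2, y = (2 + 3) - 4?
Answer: 144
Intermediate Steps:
y = 1 (y = 5 - 4 = 1)
k(h) = 1/(h + (-2 + h)*(5 + h)) (k(h) = 1/(h + (h - 2)*(h + 5)) = 1/(h + (-2 + h)*(5 + h)))
((k(2) - 2)*y)*(-12*8) = ((1/(-10 + 2**2 + 4*2) - 2)*1)*(-12*8) = ((1/(-10 + 4 + 8) - 2)*1)*(-96) = ((1/2 - 2)*1)*(-96) = -3/2*1*(-96) = -3/2*(-96) = 144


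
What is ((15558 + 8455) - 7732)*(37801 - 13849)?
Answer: 389962512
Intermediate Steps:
((15558 + 8455) - 7732)*(37801 - 13849) = (24013 - 7732)*23952 = 16281*23952 = 389962512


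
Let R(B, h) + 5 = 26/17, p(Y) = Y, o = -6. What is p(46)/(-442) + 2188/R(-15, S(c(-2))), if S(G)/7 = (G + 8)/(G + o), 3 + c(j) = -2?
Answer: -8221673/13039 ≈ -630.54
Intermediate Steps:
c(j) = -5 (c(j) = -3 - 2 = -5)
S(G) = 7*(8 + G)/(-6 + G) (S(G) = 7*((G + 8)/(G - 6)) = 7*((8 + G)/(-6 + G)) = 7*(8 + G)/(-6 + G))
R(B, h) = -59/17 (R(B, h) = -5 + 26/17 = -59/17)
p(46)/(-442) + 2188/R(-15, S(c(-2))) = 46/(-442) + 2188/(-59/17) = 46*(-1/442) + 2188*(-17/59) = -23/221 - 37196/59 = -8221673/13039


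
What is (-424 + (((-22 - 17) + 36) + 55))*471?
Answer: -175212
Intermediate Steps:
(-424 + (((-22 - 17) + 36) + 55))*471 = (-424 + ((-39 + 36) + 55))*471 = (-424 + (-3 + 55))*471 = (-424 + 52)*471 = -372*471 = -175212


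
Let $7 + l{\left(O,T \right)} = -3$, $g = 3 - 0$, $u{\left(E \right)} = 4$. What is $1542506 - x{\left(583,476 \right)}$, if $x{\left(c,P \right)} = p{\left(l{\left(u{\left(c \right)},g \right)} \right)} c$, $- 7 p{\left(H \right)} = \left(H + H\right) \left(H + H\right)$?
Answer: $\frac{11030742}{7} \approx 1.5758 \cdot 10^{6}$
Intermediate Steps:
$g = 3$ ($g = 3 + 0 = 3$)
$l{\left(O,T \right)} = -10$ ($l{\left(O,T \right)} = -7 - 3 = -10$)
$p{\left(H \right)} = - \frac{4 H^{2}}{7}$ ($p{\left(H \right)} = - \frac{\left(H + H\right) \left(H + H\right)}{7} = - \frac{2 H 2 H}{7} = - \frac{4 H^{2}}{7}$)
$x{\left(c,P \right)} = - \frac{400 c}{7}$ ($x{\left(c,P \right)} = - \frac{4 \left(-10\right)^{2}}{7} c = \left(- \frac{4}{7}\right) 100 c = - \frac{400 c}{7}$)
$1542506 - x{\left(583,476 \right)} = 1542506 - \left(- \frac{400}{7}\right) 583 = 1542506 - - \frac{233200}{7} = 1542506 + \frac{233200}{7} = \frac{11030742}{7}$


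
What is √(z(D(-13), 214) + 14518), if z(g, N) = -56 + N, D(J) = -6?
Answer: 2*√3669 ≈ 121.14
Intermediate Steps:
√(z(D(-13), 214) + 14518) = √((-56 + 214) + 14518) = √(158 + 14518) = √14676 = 2*√3669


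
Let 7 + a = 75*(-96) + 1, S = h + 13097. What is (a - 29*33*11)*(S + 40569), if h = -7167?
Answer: -824566767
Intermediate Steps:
S = 5930 (S = -7167 + 13097 = 5930)
a = -7206 (a = -7 + (75*(-96) + 1) = -7 + (-7200 + 1) = -7 - 7199 = -7206)
(a - 29*33*11)*(S + 40569) = (-7206 - 29*33*11)*(5930 + 40569) = (-7206 - 957*11)*46499 = (-7206 - 10527)*46499 = -17733*46499 = -824566767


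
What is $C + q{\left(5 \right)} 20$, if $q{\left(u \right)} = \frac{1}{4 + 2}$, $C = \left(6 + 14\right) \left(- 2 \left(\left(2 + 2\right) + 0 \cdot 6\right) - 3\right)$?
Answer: $- \frac{650}{3} \approx -216.67$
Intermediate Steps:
$C = -220$ ($C = 20 \left(- 2 \left(4 + 0\right) - 3\right) = 20 \left(\left(-2\right) 4 - 3\right) = 20 \left(-8 - 3\right) = 20 \left(-11\right) = -220$)
$q{\left(u \right)} = \frac{1}{6}$
$C + q{\left(5 \right)} 20 = -220 + \frac{1}{6} \cdot 20 = -220 + \frac{10}{3} = - \frac{650}{3}$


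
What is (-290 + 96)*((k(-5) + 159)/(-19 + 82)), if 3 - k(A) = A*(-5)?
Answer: -26578/63 ≈ -421.87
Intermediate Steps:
k(A) = 3 + 5*A (k(A) = 3 - A*(-5) = 3 - (-5)*A = 3 + 5*A)
(-290 + 96)*((k(-5) + 159)/(-19 + 82)) = (-290 + 96)*(((3 + 5*(-5)) + 159)/(-19 + 82)) = -194*((3 - 25) + 159)/63 = -194*(-22 + 159)/63 = -26578/63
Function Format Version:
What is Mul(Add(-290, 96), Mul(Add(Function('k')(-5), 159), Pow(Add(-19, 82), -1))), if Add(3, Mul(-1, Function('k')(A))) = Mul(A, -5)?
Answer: Rational(-26578, 63) ≈ -421.87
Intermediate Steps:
Function('k')(A) = Add(3, Mul(5, A)) (Function('k')(A) = Add(3, Mul(-1, Mul(A, -5))) = Add(3, Mul(-1, Mul(-5, A))) = Add(3, Mul(5, A)))
Mul(Add(-290, 96), Mul(Add(Function('k')(-5), 159), Pow(Add(-19, 82), -1))) = Mul(Add(-290, 96), Mul(Add(Add(3, Mul(5, -5)), 159), Pow(Add(-19, 82), -1))) = Mul(-194, Mul(Add(Add(3, -25), 159), Pow(63, -1))) = Mul(-194, Mul(Add(-22, 159), Rational(1, 63))) = Mul(-194, Mul(137, Rational(1, 63))) = Mul(-194, Rational(137, 63)) = Rational(-26578, 63)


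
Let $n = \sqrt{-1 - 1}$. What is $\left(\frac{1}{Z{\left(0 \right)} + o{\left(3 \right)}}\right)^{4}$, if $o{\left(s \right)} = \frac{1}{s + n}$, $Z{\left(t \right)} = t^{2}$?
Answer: $\left(3 + i \sqrt{2}\right)^{4} \approx -23.0 + 118.79 i$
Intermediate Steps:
$n = i \sqrt{2}$ ($n = \sqrt{-2} = i \sqrt{2} \approx 1.4142 i$)
$o{\left(s \right)} = \frac{1}{s + i \sqrt{2}}$
$\left(\frac{1}{Z{\left(0 \right)} + o{\left(3 \right)}}\right)^{4} = \left(\frac{1}{0^{2} + \frac{1}{3 + i \sqrt{2}}}\right)^{4} = \left(\frac{1}{0 + \frac{1}{3 + i \sqrt{2}}}\right)^{4} = \left(\frac{1}{\frac{1}{3 + i \sqrt{2}}}\right)^{4} = \left(3 + i \sqrt{2}\right)^{4}$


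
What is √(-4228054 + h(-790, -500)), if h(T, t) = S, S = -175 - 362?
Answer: I*√4228591 ≈ 2056.4*I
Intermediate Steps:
S = -537
h(T, t) = -537
√(-4228054 + h(-790, -500)) = √(-4228054 - 537) = √(-4228591) = I*√4228591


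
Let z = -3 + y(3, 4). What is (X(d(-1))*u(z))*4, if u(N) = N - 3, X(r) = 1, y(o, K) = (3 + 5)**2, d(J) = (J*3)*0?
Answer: 232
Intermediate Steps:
d(J) = 0 (d(J) = (3*J)*0 = 0)
y(o, K) = 64 (y(o, K) = 8**2 = 64)
z = 61 (z = -3 + 64 = 61)
u(N) = -3 + N
(X(d(-1))*u(z))*4 = (1*(-3 + 61))*4 = (1*58)*4 = 58*4 = 232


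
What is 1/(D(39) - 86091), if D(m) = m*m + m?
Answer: -1/84531 ≈ -1.1830e-5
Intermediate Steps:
D(m) = m + m² (D(m) = m² + m = m + m²)
1/(D(39) - 86091) = 1/(39*(1 + 39) - 86091) = 1/(39*40 - 86091) = 1/(1560 - 86091) = 1/(-84531) = -1/84531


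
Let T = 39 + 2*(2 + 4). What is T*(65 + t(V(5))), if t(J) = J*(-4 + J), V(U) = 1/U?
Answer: 81906/25 ≈ 3276.2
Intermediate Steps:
T = 51 (T = 39 + 2*6 = 39 + 12 = 51)
T*(65 + t(V(5))) = 51*(65 + (-4 + 1/5)/5) = 51*(65 + (-4 + ⅕)/5) = 51*(65 + (⅕)*(-19/5)) = 51*(65 - 19/25) = 51*(1606/25) = 81906/25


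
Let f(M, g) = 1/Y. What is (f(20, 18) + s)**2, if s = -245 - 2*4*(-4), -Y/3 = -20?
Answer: 163302841/3600 ≈ 45362.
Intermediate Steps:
Y = 60 (Y = -3*(-20) = 60)
f(M, g) = 1/60
s = -213 (s = -245 - 8*(-4) = -245 - 1*(-32) = -245 + 32 = -213)
(f(20, 18) + s)**2 = (1/60 - 213)**2 = (-12779/60)**2 = 163302841/3600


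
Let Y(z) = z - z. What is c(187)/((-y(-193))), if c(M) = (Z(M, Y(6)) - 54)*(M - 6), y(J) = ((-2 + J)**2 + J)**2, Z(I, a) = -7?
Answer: 11041/1431260224 ≈ 7.7142e-6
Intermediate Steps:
Y(z) = 0
y(J) = (J + (-2 + J)**2)**2
c(M) = 366 - 61*M (c(M) = (-7 - 54)*(M - 6) = -61*(-6 + M) = 366 - 61*M)
c(187)/((-y(-193))) = (366 - 61*187)/((-(-193 + (-2 - 193)**2)**2)) = (366 - 11407)/((-(-193 + (-195)**2)**2)) = -11041*(-1/(-193 + 38025)**2) = -11041/((-1*37832**2)) = -11041/((-1*1431260224)) = -11041/(-1431260224) = -11041*(-1/1431260224) = 11041/1431260224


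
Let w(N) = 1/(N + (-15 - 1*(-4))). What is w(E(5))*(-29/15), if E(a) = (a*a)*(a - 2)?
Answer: -29/960 ≈ -0.030208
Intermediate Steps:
E(a) = a²*(-2 + a)
w(N) = 1/(-11 + N) (w(N) = 1/(N + (-15 + 4)) = 1/(N - 11) = 1/(-11 + N))
w(E(5))*(-29/15) = (-29/15)/(-11 + 5²*(-2 + 5)) = (-29*1/15)/(-11 + 25*3) = -29/15/(-11 + 75) = -29/15/64 = (1/64)*(-29/15) = -29/960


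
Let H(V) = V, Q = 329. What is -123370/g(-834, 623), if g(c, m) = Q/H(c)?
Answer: 102890580/329 ≈ 3.1274e+5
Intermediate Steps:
g(c, m) = 329/c
-123370/g(-834, 623) = -123370/(329/(-834)) = -123370/(329*(-1/834)) = -123370/(-329/834) = -123370*(-834/329) = 102890580/329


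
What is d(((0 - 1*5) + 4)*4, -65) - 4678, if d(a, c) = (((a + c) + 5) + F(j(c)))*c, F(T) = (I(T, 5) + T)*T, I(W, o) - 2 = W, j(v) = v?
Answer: -541318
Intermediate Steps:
I(W, o) = 2 + W
F(T) = T*(2 + 2*T) (F(T) = ((2 + T) + T)*T = (2 + 2*T)*T = T*(2 + 2*T))
d(a, c) = c*(5 + a + c + 2*c*(1 + c)) (d(a, c) = (((a + c) + 5) + 2*c*(1 + c))*c = ((5 + a + c) + 2*c*(1 + c))*c = (5 + a + c + 2*c*(1 + c))*c = c*(5 + a + c + 2*c*(1 + c)))
d(((0 - 1*5) + 4)*4, -65) - 4678 = -65*(5 + ((0 - 1*5) + 4)*4 - 65 + 2*(-65)*(1 - 65)) - 4678 = -65*(5 + ((0 - 5) + 4)*4 - 65 + 2*(-65)*(-64)) - 4678 = -65*(5 + (-5 + 4)*4 - 65 + 8320) - 4678 = -65*(5 - 1*4 - 65 + 8320) - 4678 = -65*(5 - 4 - 65 + 8320) - 4678 = -65*8256 - 4678 = -536640 - 4678 = -541318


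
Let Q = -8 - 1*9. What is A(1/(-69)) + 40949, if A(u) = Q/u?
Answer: 42122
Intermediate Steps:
Q = -17 (Q = -8 - 9 = -17)
A(u) = -17/u
A(1/(-69)) + 40949 = -17/(1/(-69)) + 40949 = -17/(-1/69) + 40949 = -17*(-69) + 40949 = 1173 + 40949 = 42122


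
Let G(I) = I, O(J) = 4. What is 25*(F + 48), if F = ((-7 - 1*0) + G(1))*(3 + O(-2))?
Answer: 150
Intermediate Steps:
F = -42 (F = ((-7 - 1*0) + 1)*(3 + 4) = ((-7 + 0) + 1)*7 = (-7 + 1)*7 = -6*7 = -42)
25*(F + 48) = 25*(-42 + 48) = 25*6 = 150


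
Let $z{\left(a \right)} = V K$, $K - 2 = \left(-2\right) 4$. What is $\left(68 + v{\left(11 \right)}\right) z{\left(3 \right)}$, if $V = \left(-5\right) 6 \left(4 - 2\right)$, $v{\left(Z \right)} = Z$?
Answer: $28440$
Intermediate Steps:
$V = -60$ ($V = \left(-30\right) 2 = -60$)
$K = -6$ ($K = 2 - 8 = -6$)
$z{\left(a \right)} = 360$ ($z{\left(a \right)} = \left(-60\right) \left(-6\right) = 360$)
$\left(68 + v{\left(11 \right)}\right) z{\left(3 \right)} = \left(68 + 11\right) 360 = 79 \cdot 360 = 28440$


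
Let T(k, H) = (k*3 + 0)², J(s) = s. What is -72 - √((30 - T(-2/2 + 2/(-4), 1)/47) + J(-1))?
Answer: -72 - √252437/94 ≈ -77.345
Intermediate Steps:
T(k, H) = 9*k² (T(k, H) = (3*k + 0)² = (3*k)² = 9*k²)
-72 - √((30 - T(-2/2 + 2/(-4), 1)/47) + J(-1)) = -72 - √((30 - 9*(-2/2 + 2/(-4))²/47) - 1) = -72 - √((30 - 9*(-2*½ + 2*(-¼))²/47) - 1) = -72 - √((30 - 9*(-1 - ½)²/47) - 1) = -72 - √((30 - 9*(-3/2)²/47) - 1) = -72 - √((30 - 9*(9/4)/47) - 1) = -72 - √((30 - 81/(4*47)) - 1) = -72 - √((30 - 1*81/188) - 1) = -72 - √((30 - 81/188) - 1) = -72 - √(5559/188 - 1) = -72 - √(5371/188) = -72 - √252437/94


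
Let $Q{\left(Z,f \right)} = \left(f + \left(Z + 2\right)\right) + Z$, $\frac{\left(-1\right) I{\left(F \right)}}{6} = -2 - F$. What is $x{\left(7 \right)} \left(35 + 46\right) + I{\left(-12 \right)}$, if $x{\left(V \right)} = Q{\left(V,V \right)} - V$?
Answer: $1236$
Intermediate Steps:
$I{\left(F \right)} = 12 + 6 F$ ($I{\left(F \right)} = - 6 \left(-2 - F\right) = 12 + 6 F$)
$Q{\left(Z,f \right)} = 2 + f + 2 Z$ ($Q{\left(Z,f \right)} = \left(f + \left(2 + Z\right)\right) + Z = \left(2 + Z + f\right) + Z = 2 + f + 2 Z$)
$x{\left(V \right)} = 2 + 2 V$ ($x{\left(V \right)} = \left(2 + V + 2 V\right) - V = \left(2 + 3 V\right) - V = 2 + 2 V$)
$x{\left(7 \right)} \left(35 + 46\right) + I{\left(-12 \right)} = \left(2 + 2 \cdot 7\right) \left(35 + 46\right) + \left(12 + 6 \left(-12\right)\right) = \left(2 + 14\right) 81 + \left(12 - 72\right) = 16 \cdot 81 - 60 = 1296 - 60 = 1236$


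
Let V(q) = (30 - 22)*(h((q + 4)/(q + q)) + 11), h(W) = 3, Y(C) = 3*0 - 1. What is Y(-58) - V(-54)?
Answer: -113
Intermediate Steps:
Y(C) = -1 (Y(C) = 0 - 1 = -1)
V(q) = 112 (V(q) = (30 - 22)*(3 + 11) = 8*14 = 112)
Y(-58) - V(-54) = -1 - 1*112 = -1 - 112 = -113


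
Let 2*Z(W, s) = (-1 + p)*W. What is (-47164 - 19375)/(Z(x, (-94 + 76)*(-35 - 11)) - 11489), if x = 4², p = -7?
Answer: 66539/11553 ≈ 5.7595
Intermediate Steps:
x = 16
Z(W, s) = -4*W (Z(W, s) = ((-1 - 7)*W)/2 = (-8*W)/2 = -4*W)
(-47164 - 19375)/(Z(x, (-94 + 76)*(-35 - 11)) - 11489) = (-47164 - 19375)/(-4*16 - 11489) = -66539/(-64 - 11489) = -66539/(-11553) = -66539*(-1/11553) = 66539/11553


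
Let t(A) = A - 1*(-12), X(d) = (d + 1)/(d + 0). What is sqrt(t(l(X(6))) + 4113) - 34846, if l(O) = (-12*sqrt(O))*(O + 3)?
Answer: -34846 + 5*sqrt(1485 - 3*sqrt(42))/3 ≈ -34782.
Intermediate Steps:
X(d) = (1 + d)/d
l(O) = -12*sqrt(O)*(3 + O) (l(O) = (-12*sqrt(O))*(3 + O) = -12*sqrt(O)*(3 + O))
t(A) = 12 + A (t(A) = A + 12 = 12 + A)
sqrt(t(l(X(6))) + 4113) - 34846 = sqrt((12 + 12*sqrt((1 + 6)/6)*(-3 - (1 + 6)/6)) + 4113) - 34846 = sqrt((12 + 12*sqrt((1/6)*7)*(-3 - 7/6)) + 4113) - 34846 = sqrt((12 + 12*sqrt(7/6)*(-3 - 1*7/6)) + 4113) - 34846 = sqrt((12 + 12*(sqrt(42)/6)*(-3 - 7/6)) + 4113) - 34846 = sqrt((12 + 12*(sqrt(42)/6)*(-25/6)) + 4113) - 34846 = sqrt((12 - 25*sqrt(42)/3) + 4113) - 34846 = sqrt(4125 - 25*sqrt(42)/3) - 34846 = -34846 + sqrt(4125 - 25*sqrt(42)/3)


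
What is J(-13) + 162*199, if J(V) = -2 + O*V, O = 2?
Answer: 32210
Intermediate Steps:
J(V) = -2 + 2*V
J(-13) + 162*199 = (-2 + 2*(-13)) + 162*199 = (-2 - 26) + 32238 = -28 + 32238 = 32210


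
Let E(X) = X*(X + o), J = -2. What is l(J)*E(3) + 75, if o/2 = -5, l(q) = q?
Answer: 117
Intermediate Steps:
o = -10 (o = 2*(-5) = -10)
E(X) = X*(-10 + X) (E(X) = X*(X - 10) = X*(-10 + X))
l(J)*E(3) + 75 = -6*(-10 + 3) + 75 = -6*(-7) + 75 = -2*(-21) + 75 = 42 + 75 = 117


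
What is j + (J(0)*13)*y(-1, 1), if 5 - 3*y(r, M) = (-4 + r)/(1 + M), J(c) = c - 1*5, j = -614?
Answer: -1553/2 ≈ -776.50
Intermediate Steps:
J(c) = -5 + c (J(c) = c - 5 = -5 + c)
y(r, M) = 5/3 - (-4 + r)/(3*(1 + M))
j + (J(0)*13)*y(-1, 1) = -614 + ((-5 + 0)*13)*((9 - 1*(-1) + 5*1)/(3*(1 + 1))) = -614 + (-5*13)*((⅓)*(9 + 1 + 5)/2) = -614 - 65*15/(3*2) = -614 - 65*5/2 = -614 - 325/2 = -1553/2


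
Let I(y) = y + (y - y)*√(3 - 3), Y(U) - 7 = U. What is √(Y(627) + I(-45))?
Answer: √589 ≈ 24.269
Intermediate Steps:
Y(U) = 7 + U
I(y) = y (I(y) = y + 0*√0 = y + 0*0 = y + 0 = y)
√(Y(627) + I(-45)) = √((7 + 627) - 45) = √(634 - 45) = √589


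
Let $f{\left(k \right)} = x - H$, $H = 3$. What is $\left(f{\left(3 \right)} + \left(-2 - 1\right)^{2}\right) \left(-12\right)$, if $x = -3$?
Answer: $-36$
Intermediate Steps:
$f{\left(k \right)} = -6$ ($f{\left(k \right)} = -3 - 3 = -6$)
$\left(f{\left(3 \right)} + \left(-2 - 1\right)^{2}\right) \left(-12\right) = \left(-6 + \left(-2 - 1\right)^{2}\right) \left(-12\right) = \left(-6 + \left(-3\right)^{2}\right) \left(-12\right) = \left(-6 + 9\right) \left(-12\right) = 3 \left(-12\right) = -36$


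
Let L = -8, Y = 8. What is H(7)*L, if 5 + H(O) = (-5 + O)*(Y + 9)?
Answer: -232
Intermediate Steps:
H(O) = -90 + 17*O (H(O) = -5 + (-5 + O)*(8 + 9) = -5 + (-5 + O)*17 = -5 + (-85 + 17*O) = -90 + 17*O)
H(7)*L = (-90 + 17*7)*(-8) = (-90 + 119)*(-8) = 29*(-8) = -232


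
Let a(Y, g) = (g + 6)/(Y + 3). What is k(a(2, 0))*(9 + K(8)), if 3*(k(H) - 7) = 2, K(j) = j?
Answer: 391/3 ≈ 130.33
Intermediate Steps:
a(Y, g) = (6 + g)/(3 + Y)
k(H) = 23/3 (k(H) = 7 + (⅓)*2 = 7 + ⅔ = 23/3)
k(a(2, 0))*(9 + K(8)) = 23*(9 + 8)/3 = (23/3)*17 = 391/3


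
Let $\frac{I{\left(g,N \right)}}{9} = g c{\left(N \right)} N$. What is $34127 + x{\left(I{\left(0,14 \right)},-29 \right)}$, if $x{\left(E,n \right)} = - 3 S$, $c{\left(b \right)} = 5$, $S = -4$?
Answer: $34139$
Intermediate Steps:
$I{\left(g,N \right)} = 45 N g$ ($I{\left(g,N \right)} = 9 g 5 N = 9 \cdot 5 g N = 9 \cdot 5 N g = 45 N g$)
$x{\left(E,n \right)} = 12$ ($x{\left(E,n \right)} = \left(-3\right) \left(-4\right) = 12$)
$34127 + x{\left(I{\left(0,14 \right)},-29 \right)} = 34127 + 12 = 34139$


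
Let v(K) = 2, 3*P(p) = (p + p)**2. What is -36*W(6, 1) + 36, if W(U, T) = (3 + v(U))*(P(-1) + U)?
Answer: -1284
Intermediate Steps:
P(p) = 4*p**2/3 (P(p) = (p + p)**2/3 = (2*p)**2/3 = (4*p**2)/3 = 4*p**2/3)
W(U, T) = 20/3 + 5*U (W(U, T) = (3 + 2)*((4/3)*(-1)**2 + U) = 5*((4/3)*1 + U) = 5*(4/3 + U) = 20/3 + 5*U)
-36*W(6, 1) + 36 = -36*(20/3 + 5*6) + 36 = -36*(20/3 + 30) + 36 = -36*110/3 + 36 = -1320 + 36 = -1284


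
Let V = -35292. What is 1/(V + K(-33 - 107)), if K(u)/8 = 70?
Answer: -1/34732 ≈ -2.8792e-5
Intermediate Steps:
K(u) = 560 (K(u) = 8*70 = 560)
1/(V + K(-33 - 107)) = 1/(-35292 + 560) = 1/(-34732) = -1/34732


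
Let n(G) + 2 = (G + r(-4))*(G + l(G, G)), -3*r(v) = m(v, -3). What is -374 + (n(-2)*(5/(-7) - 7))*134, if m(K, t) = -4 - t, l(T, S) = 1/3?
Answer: -1178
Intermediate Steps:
l(T, S) = 1/3
r(v) = 1/3 (r(v) = -(-4 - 1*(-3))/3 = -(-4 + 3)/3 = -1/3*(-1) = 1/3)
n(G) = -2 + (1/3 + G)**2 (n(G) = -2 + (G + 1/3)*(G + 1/3) = -2 + (1/3 + G)*(1/3 + G) = -2 + (1/3 + G)**2)
-374 + (n(-2)*(5/(-7) - 7))*134 = -374 + ((-17/9 + (-2)**2 + (2/3)*(-2))*(5/(-7) - 7))*134 = -374 + ((-17/9 + 4 - 4/3)*(5*(-1/7) - 7))*134 = -374 + (7*(-5/7 - 7)/9)*134 = -374 + ((7/9)*(-54/7))*134 = -374 - 6*134 = -374 - 804 = -1178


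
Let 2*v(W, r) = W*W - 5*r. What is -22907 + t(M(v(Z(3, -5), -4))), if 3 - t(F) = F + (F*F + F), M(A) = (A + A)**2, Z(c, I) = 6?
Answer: -9863672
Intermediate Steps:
v(W, r) = W**2/2 - 5*r/2 (v(W, r) = (W*W - 5*r)/2 = (W**2 - 5*r)/2 = W**2/2 - 5*r/2)
M(A) = 4*A**2 (M(A) = (2*A)**2 = 4*A**2)
t(F) = 3 - F**2 - 2*F (t(F) = 3 - (F + (F*F + F)) = 3 - (F + (F**2 + F)) = 3 - (F + (F + F**2)) = 3 - (F**2 + 2*F) = 3 + (-F**2 - 2*F) = 3 - F**2 - 2*F)
-22907 + t(M(v(Z(3, -5), -4))) = -22907 + (3 - (4*((1/2)*6**2 - 5/2*(-4))**2)**2 - 8*((1/2)*6**2 - 5/2*(-4))**2) = -22907 + (3 - (4*((1/2)*36 + 10)**2)**2 - 8*((1/2)*36 + 10)**2) = -22907 + (3 - (4*(18 + 10)**2)**2 - 8*(18 + 10)**2) = -22907 + (3 - (4*28**2)**2 - 8*28**2) = -22907 + (3 - (4*784)**2 - 8*784) = -22907 + (3 - 1*3136**2 - 2*3136) = -22907 + (3 - 1*9834496 - 6272) = -22907 + (3 - 9834496 - 6272) = -22907 - 9840765 = -9863672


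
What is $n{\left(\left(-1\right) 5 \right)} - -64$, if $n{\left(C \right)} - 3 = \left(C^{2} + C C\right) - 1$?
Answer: $116$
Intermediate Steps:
$n{\left(C \right)} = 2 + 2 C^{2}$ ($n{\left(C \right)} = 3 - \left(1 - C^{2} - C C\right) = 3 + \left(\left(C^{2} + C^{2}\right) - 1\right) = 3 + \left(2 C^{2} - 1\right) = 3 + \left(-1 + 2 C^{2}\right) = 2 + 2 C^{2}$)
$n{\left(\left(-1\right) 5 \right)} - -64 = \left(2 + 2 \left(\left(-1\right) 5\right)^{2}\right) - -64 = \left(2 + 2 \left(-5\right)^{2}\right) + 64 = \left(2 + 2 \cdot 25\right) + 64 = \left(2 + 50\right) + 64 = 52 + 64 = 116$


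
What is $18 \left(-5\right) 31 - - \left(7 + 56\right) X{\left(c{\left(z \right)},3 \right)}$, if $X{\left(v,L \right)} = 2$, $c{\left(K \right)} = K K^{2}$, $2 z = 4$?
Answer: $-2664$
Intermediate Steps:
$z = 2$ ($z = \frac{1}{2} \cdot 4 = 2$)
$c{\left(K \right)} = K^{3}$
$18 \left(-5\right) 31 - - \left(7 + 56\right) X{\left(c{\left(z \right)},3 \right)} = 18 \left(-5\right) 31 - - \left(7 + 56\right) 2 = \left(-90\right) 31 - - 63 \cdot 2 = -2790 - \left(-1\right) 126 = -2790 - -126 = -2790 + 126 = -2664$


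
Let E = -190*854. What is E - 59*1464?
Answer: -248636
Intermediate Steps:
E = -162260
E - 59*1464 = -162260 - 59*1464 = -162260 - 1*86376 = -162260 - 86376 = -248636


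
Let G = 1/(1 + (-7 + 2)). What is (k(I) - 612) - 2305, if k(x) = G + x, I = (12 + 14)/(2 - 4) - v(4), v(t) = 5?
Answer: -11741/4 ≈ -2935.3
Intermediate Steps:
G = -¼ (G = 1/(1 - 5) = 1/(-4) = -¼ ≈ -0.25000)
I = -18 (I = (12 + 14)/(2 - 4) - 1*5 = 26/(-2) - 5 = 26*(-½) - 5 = -13 - 5 = -18)
k(x) = -¼ + x
(k(I) - 612) - 2305 = ((-¼ - 18) - 612) - 2305 = (-73/4 - 612) - 2305 = -2521/4 - 2305 = -11741/4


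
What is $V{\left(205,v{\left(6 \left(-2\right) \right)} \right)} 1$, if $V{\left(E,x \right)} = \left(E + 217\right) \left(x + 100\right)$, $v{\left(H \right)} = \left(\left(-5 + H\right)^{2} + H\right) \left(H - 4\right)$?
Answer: $-1828104$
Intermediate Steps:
$v{\left(H \right)} = \left(-4 + H\right) \left(H + \left(-5 + H\right)^{2}\right)$ ($v{\left(H \right)} = \left(H + \left(-5 + H\right)^{2}\right) \left(-4 + H\right) = \left(-4 + H\right) \left(H + \left(-5 + H\right)^{2}\right)$)
$V{\left(E,x \right)} = \left(100 + x\right) \left(217 + E\right)$ ($V{\left(E,x \right)} = \left(217 + E\right) \left(100 + x\right) = \left(100 + x\right) \left(217 + E\right)$)
$V{\left(205,v{\left(6 \left(-2\right) \right)} \right)} 1 = \left(21700 + 100 \cdot 205 + 217 \left(-100 + \left(6 \left(-2\right)\right)^{3} - 13 \left(6 \left(-2\right)\right)^{2} + 61 \cdot 6 \left(-2\right)\right) + 205 \left(-100 + \left(6 \left(-2\right)\right)^{3} - 13 \left(6 \left(-2\right)\right)^{2} + 61 \cdot 6 \left(-2\right)\right)\right) 1 = \left(21700 + 20500 + 217 \left(-100 + \left(-12\right)^{3} - 13 \left(-12\right)^{2} + 61 \left(-12\right)\right) + 205 \left(-100 + \left(-12\right)^{3} - 13 \left(-12\right)^{2} + 61 \left(-12\right)\right)\right) 1 = \left(21700 + 20500 + 217 \left(-100 - 1728 - 1872 - 732\right) + 205 \left(-100 - 1728 - 1872 - 732\right)\right) 1 = \left(21700 + 20500 + 217 \left(-4432\right) + 205 \left(-4432\right)\right) 1 = \left(21700 + 20500 - 961744 - 908560\right) 1 = \left(-1828104\right) 1 = -1828104$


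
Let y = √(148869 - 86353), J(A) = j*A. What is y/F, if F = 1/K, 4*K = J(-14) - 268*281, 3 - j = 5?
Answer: -37640*√15629 ≈ -4.7056e+6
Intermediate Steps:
j = -2 (j = 3 - 1*5 = 3 - 5 = -2)
J(A) = -2*A
y = 2*√15629 (y = √62516 = 2*√15629 ≈ 250.03)
K = -18820 (K = (-2*(-14) - 268*281)/4 = (28 - 75308)/4 = (¼)*(-75280) = -18820)
F = -1/18820 (F = 1/(-18820) = -1/18820 ≈ -5.3135e-5)
y/F = (2*√15629)/(-1/18820) = (2*√15629)*(-18820) = -37640*√15629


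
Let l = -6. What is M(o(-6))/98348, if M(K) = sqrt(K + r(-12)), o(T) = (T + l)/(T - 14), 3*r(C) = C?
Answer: I*sqrt(85)/491740 ≈ 1.8749e-5*I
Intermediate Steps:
r(C) = C/3
o(T) = (-6 + T)/(-14 + T) (o(T) = (T - 6)/(T - 14) = (-6 + T)/(-14 + T))
M(K) = sqrt(-4 + K) (M(K) = sqrt(K + (1/3)*(-12)) = sqrt(K - 4) = sqrt(-4 + K))
M(o(-6))/98348 = sqrt(-4 + (-6 - 6)/(-14 - 6))/98348 = sqrt(-4 - 12/(-20))*(1/98348) = sqrt(-4 - 1/20*(-12))*(1/98348) = sqrt(-4 + 3/5)*(1/98348) = sqrt(-17/5)*(1/98348) = (I*sqrt(85)/5)*(1/98348) = I*sqrt(85)/491740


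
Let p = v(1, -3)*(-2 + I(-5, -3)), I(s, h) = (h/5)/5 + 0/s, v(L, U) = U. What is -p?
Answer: -159/25 ≈ -6.3600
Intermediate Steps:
I(s, h) = h/25 (I(s, h) = (h*(⅕))*(⅕) + 0 = (h/5)*(⅕) + 0 = h/25 + 0 = h/25)
p = 159/25 (p = -3*(-2 + (1/25)*(-3)) = -3*(-2 - 3/25) = -3*(-53/25) = 159/25 ≈ 6.3600)
-p = -1*159/25 = -159/25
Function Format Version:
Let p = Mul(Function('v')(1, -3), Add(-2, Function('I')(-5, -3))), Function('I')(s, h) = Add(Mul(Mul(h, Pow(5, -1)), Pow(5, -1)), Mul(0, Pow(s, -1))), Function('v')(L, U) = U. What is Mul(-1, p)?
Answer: Rational(-159, 25) ≈ -6.3600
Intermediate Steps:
Function('I')(s, h) = Mul(Rational(1, 25), h) (Function('I')(s, h) = Add(Mul(Mul(h, Rational(1, 5)), Rational(1, 5)), 0) = Add(Mul(Mul(Rational(1, 5), h), Rational(1, 5)), 0) = Add(Mul(Rational(1, 25), h), 0) = Mul(Rational(1, 25), h))
p = Rational(159, 25) (p = Mul(-3, Add(-2, Mul(Rational(1, 25), -3))) = Mul(-3, Add(-2, Rational(-3, 25))) = Mul(-3, Rational(-53, 25)) = Rational(159, 25) ≈ 6.3600)
Mul(-1, p) = Mul(-1, Rational(159, 25)) = Rational(-159, 25)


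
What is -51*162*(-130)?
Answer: 1074060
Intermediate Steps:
-51*162*(-130) = -8262*(-130) = 1074060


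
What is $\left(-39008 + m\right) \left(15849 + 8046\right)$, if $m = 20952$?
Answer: $-431448120$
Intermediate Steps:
$\left(-39008 + m\right) \left(15849 + 8046\right) = \left(-39008 + 20952\right) \left(15849 + 8046\right) = \left(-18056\right) 23895 = -431448120$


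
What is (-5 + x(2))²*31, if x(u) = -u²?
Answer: 2511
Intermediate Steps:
(-5 + x(2))²*31 = (-5 - 1*2²)²*31 = (-5 - 1*4)²*31 = (-5 - 4)²*31 = (-9)²*31 = 81*31 = 2511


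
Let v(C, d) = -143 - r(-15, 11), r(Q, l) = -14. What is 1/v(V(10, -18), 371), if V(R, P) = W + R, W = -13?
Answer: -1/129 ≈ -0.0077519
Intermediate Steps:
V(R, P) = -13 + R
v(C, d) = -129 (v(C, d) = -143 - 1*(-14) = -143 + 14 = -129)
1/v(V(10, -18), 371) = 1/(-129) = -1/129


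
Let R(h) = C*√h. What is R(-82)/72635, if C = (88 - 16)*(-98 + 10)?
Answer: -6336*I*√82/72635 ≈ -0.78991*I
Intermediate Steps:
C = -6336 (C = 72*(-88) = -6336)
R(h) = -6336*√h
R(-82)/72635 = -6336*I*√82/72635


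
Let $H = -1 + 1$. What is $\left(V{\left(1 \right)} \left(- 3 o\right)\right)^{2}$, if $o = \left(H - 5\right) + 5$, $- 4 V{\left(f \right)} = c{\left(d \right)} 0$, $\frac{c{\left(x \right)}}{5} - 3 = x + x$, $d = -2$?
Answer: $0$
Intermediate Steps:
$c{\left(x \right)} = 15 + 10 x$ ($c{\left(x \right)} = 15 + 5 \left(x + x\right) = 15 + 5 \cdot 2 x = 15 + 10 x$)
$H = 0$
$V{\left(f \right)} = 0$ ($V{\left(f \right)} = - \frac{\left(15 + 10 \left(-2\right)\right) 0}{4} = - \frac{\left(15 - 20\right) 0}{4} = - \frac{\left(-5\right) 0}{4} = \left(- \frac{1}{4}\right) 0 = 0$)
$o = 0$ ($o = \left(0 - 5\right) + 5 = -5 + 5 = 0$)
$\left(V{\left(1 \right)} \left(- 3 o\right)\right)^{2} = \left(0 \left(\left(-3\right) 0\right)\right)^{2} = \left(0 \cdot 0\right)^{2} = 0^{2} = 0$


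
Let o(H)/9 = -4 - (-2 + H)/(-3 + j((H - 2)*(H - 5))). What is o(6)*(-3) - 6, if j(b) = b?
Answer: 210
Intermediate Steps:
o(H) = -36 - 9*(-2 + H)/(-3 + (-5 + H)*(-2 + H)) (o(H) = 9*(-4 - (-2 + H)/(-3 + (H - 2)*(H - 5))) = 9*(-4 - (-2 + H)/(-3 + (-2 + H)*(-5 + H))) = 9*(-4 - (-2 + H)/(-3 + (-5 + H)*(-2 + H))) = -36 - 9*(-2 + H)/(-3 + (-5 + H)*(-2 + H)))
o(6)*(-3) - 6 = (9*(-26 - 4*6**2 + 27*6)/(7 + 6**2 - 7*6))*(-3) - 6 = (9*(-26 - 4*36 + 162)/(7 + 36 - 42))*(-3) - 6 = (9*(-26 - 144 + 162)/1)*(-3) - 6 = (9*1*(-8))*(-3) - 6 = -72*(-3) - 6 = 216 - 6 = 210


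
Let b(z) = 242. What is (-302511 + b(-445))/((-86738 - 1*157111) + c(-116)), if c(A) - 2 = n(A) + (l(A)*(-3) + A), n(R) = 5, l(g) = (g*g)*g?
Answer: -302269/4438730 ≈ -0.068098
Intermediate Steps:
l(g) = g³ (l(g) = g²*g = g³)
c(A) = 7 + A - 3*A³ (c(A) = 2 + (5 + (A³*(-3) + A)) = 2 + (5 + (-3*A³ + A)) = 2 + (5 + (A - 3*A³)) = 2 + (5 + A - 3*A³) = 7 + A - 3*A³)
(-302511 + b(-445))/((-86738 - 1*157111) + c(-116)) = (-302511 + 242)/((-86738 - 1*157111) + (7 - 116 - 3*(-116)³)) = -302269/((-86738 - 157111) + (7 - 116 - 3*(-1560896))) = -302269/(-243849 + (7 - 116 + 4682688)) = -302269/(-243849 + 4682579) = -302269/4438730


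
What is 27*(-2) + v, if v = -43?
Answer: -97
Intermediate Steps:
27*(-2) + v = 27*(-2) - 43 = -54 - 43 = -97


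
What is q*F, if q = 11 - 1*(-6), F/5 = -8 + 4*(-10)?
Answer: -4080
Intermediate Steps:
F = -240 (F = 5*(-8 + 4*(-10)) = 5*(-8 - 40) = 5*(-48) = -240)
q = 17 (q = 11 + 6 = 17)
q*F = 17*(-240) = -4080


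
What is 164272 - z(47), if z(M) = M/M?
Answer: 164271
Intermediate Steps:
z(M) = 1
164272 - z(47) = 164272 - 1*1 = 164272 - 1 = 164271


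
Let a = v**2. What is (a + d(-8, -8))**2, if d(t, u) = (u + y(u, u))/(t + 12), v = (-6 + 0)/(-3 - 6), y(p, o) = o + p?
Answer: 2500/81 ≈ 30.864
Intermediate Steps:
v = 2/3 (v = -6/(-9) = -6*(-1/9) = 2/3 ≈ 0.66667)
d(t, u) = 3*u/(12 + t) (d(t, u) = (u + (u + u))/(t + 12) = (u + 2*u)/(12 + t) = (3*u)/(12 + t) = 3*u/(12 + t))
a = 4/9 (a = (2/3)**2 = 4/9 ≈ 0.44444)
(a + d(-8, -8))**2 = (4/9 + 3*(-8)/(12 - 8))**2 = (4/9 + 3*(-8)/4)**2 = (4/9 + 3*(-8)*(1/4))**2 = (4/9 - 6)**2 = (-50/9)**2 = 2500/81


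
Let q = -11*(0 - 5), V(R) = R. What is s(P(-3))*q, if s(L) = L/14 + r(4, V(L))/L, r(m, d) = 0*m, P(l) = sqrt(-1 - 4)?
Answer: 55*I*sqrt(5)/14 ≈ 8.7845*I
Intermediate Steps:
P(l) = I*sqrt(5) (P(l) = sqrt(-5) = I*sqrt(5))
r(m, d) = 0
s(L) = L/14 (s(L) = L/14 + 0/L = L*(1/14) + 0 = L/14 + 0 = L/14)
q = 55 (q = -11*(-5) = 55)
s(P(-3))*q = ((I*sqrt(5))/14)*55 = (I*sqrt(5)/14)*55 = 55*I*sqrt(5)/14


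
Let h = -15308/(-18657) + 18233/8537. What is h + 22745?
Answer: 3623176388182/159274809 ≈ 22748.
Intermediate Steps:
h = 470857477/159274809 (h = -15308*(-1/18657) + 18233*(1/8537) = 15308/18657 + 18233/8537 = 470857477/159274809 ≈ 2.9563)
h + 22745 = 470857477/159274809 + 22745 = 3623176388182/159274809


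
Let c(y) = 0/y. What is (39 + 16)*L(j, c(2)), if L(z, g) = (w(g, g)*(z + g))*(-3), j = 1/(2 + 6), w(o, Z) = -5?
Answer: 825/8 ≈ 103.13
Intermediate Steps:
c(y) = 0
j = ⅛ (j = 1/8 = ⅛ ≈ 0.12500)
L(z, g) = 15*g + 15*z (L(z, g) = -5*(z + g)*(-3) = -5*(g + z)*(-3) = (-5*g - 5*z)*(-3) = 15*g + 15*z)
(39 + 16)*L(j, c(2)) = (39 + 16)*(15*0 + 15*(⅛)) = 55*(0 + 15/8) = 55*(15/8) = 825/8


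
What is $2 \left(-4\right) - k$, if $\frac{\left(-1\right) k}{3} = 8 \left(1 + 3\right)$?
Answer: $88$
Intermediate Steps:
$k = -96$ ($k = - 3 \cdot 8 \left(1 + 3\right) = - 3 \cdot 8 \cdot 4 = \left(-3\right) 32 = -96$)
$2 \left(-4\right) - k = 2 \left(-4\right) - -96 = -8 + 96 = 88$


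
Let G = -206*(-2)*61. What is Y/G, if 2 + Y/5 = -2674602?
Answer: -3343255/6283 ≈ -532.11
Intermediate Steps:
Y = -13373020 (Y = -10 + 5*(-2674602) = -10 - 13373010 = -13373020)
G = 25132 (G = 412*61 = 25132)
Y/G = -13373020/25132 = -13373020*1/25132 = -3343255/6283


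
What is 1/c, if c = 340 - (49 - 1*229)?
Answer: 1/520 ≈ 0.0019231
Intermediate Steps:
c = 520 (c = 340 - (49 - 229) = 340 - 1*(-180) = 340 + 180 = 520)
1/c = 1/520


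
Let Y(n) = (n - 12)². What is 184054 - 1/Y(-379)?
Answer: 28138359573/152881 ≈ 1.8405e+5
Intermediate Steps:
Y(n) = (-12 + n)²
184054 - 1/Y(-379) = 184054 - 1/((-12 - 379)²) = 184054 - 1/((-391)²) = 184054 - 1/152881 = 28138359573/152881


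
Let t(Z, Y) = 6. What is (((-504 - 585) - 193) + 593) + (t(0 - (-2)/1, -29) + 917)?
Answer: 234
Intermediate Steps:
(((-504 - 585) - 193) + 593) + (t(0 - (-2)/1, -29) + 917) = (((-504 - 585) - 193) + 593) + (6 + 917) = ((-1089 - 193) + 593) + 923 = (-1282 + 593) + 923 = -689 + 923 = 234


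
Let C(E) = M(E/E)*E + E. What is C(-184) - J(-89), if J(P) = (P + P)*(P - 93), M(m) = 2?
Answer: -32948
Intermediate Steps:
C(E) = 3*E (C(E) = 2*E + E = 3*E)
J(P) = 2*P*(-93 + P) (J(P) = (2*P)*(-93 + P) = 2*P*(-93 + P))
C(-184) - J(-89) = 3*(-184) - 2*(-89)*(-93 - 89) = -552 - 2*(-89)*(-182) = -552 - 1*32396 = -552 - 32396 = -32948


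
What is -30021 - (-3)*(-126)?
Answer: -30399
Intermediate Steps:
-30021 - (-3)*(-126) = -30021 - 1*378 = -30021 - 378 = -30399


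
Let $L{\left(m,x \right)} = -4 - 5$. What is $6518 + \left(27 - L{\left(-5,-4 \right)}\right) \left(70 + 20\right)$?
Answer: $9758$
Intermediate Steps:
$L{\left(m,x \right)} = -9$ ($L{\left(m,x \right)} = -4 - 5 = -9$)
$6518 + \left(27 - L{\left(-5,-4 \right)}\right) \left(70 + 20\right) = 6518 + \left(27 - -9\right) \left(70 + 20\right) = 6518 + \left(27 + 9\right) 90 = 6518 + 36 \cdot 90 = 6518 + 3240 = 9758$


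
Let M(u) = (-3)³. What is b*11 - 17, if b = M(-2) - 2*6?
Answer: -446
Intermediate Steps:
M(u) = -27
b = -39 (b = -27 - 2*6 = -27 - 12 = -39)
b*11 - 17 = -39*11 - 17 = -429 - 17 = -446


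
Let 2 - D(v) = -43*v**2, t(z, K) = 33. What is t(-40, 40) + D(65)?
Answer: 181710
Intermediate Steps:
D(v) = 2 + 43*v**2 (D(v) = 2 - (-43)*v**2 = 2 + 43*v**2)
t(-40, 40) + D(65) = 33 + (2 + 43*65**2) = 33 + (2 + 43*4225) = 33 + (2 + 181675) = 33 + 181677 = 181710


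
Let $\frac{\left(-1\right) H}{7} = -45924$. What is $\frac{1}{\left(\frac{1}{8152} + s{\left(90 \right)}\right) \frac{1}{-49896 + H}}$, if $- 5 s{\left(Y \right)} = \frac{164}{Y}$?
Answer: $- \frac{498117362400}{668239} \approx -7.4542 \cdot 10^{5}$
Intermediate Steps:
$H = 321468$ ($H = \left(-7\right) \left(-45924\right) = 321468$)
$s{\left(Y \right)} = - \frac{164}{5 Y}$ ($s{\left(Y \right)} = - \frac{164 \frac{1}{Y}}{5} = - \frac{164}{5 Y}$)
$\frac{1}{\left(\frac{1}{8152} + s{\left(90 \right)}\right) \frac{1}{-49896 + H}} = \frac{1}{\left(\frac{1}{8152} - \frac{164}{5 \cdot 90}\right) \frac{1}{-49896 + 321468}} = \frac{1}{\left(\frac{1}{8152} - \frac{82}{225}\right) \frac{1}{271572}} = \frac{1}{\left(- \frac{668239}{1834200}\right) \frac{1}{271572}} = \frac{1}{- \frac{668239}{498117362400}} = - \frac{498117362400}{668239}$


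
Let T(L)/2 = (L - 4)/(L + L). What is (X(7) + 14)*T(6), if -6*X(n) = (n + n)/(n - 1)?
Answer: 245/54 ≈ 4.5370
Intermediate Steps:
X(n) = -n/(3*(-1 + n)) (X(n) = -(n + n)/(6*(n - 1)) = -2*n/(6*(-1 + n)) = -n/(3*(-1 + n)))
T(L) = (-4 + L)/L (T(L) = 2*((L - 4)/(L + L)) = 2*((-4 + L)/((2*L))) = 2*((-4 + L)*(1/(2*L))) = 2*((-4 + L)/(2*L)) = (-4 + L)/L)
(X(7) + 14)*T(6) = (-1*7/(-3 + 3*7) + 14)*((-4 + 6)/6) = (-1*7/(-3 + 21) + 14)*((⅙)*2) = (-1*7/18 + 14)*(⅓) = (-1*7*1/18 + 14)*(⅓) = (-7/18 + 14)*(⅓) = (245/18)*(⅓) = 245/54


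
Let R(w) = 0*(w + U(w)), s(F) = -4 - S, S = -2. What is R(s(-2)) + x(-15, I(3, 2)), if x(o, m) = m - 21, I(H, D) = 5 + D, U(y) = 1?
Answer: -14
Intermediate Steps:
s(F) = -2 (s(F) = -4 - 1*(-2) = -4 + 2 = -2)
R(w) = 0 (R(w) = 0*(w + 1) = 0*(1 + w) = 0)
x(o, m) = -21 + m
R(s(-2)) + x(-15, I(3, 2)) = 0 + (-21 + (5 + 2)) = 0 + (-21 + 7) = 0 - 14 = -14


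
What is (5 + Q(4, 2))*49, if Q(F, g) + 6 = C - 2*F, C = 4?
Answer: -245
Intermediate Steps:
Q(F, g) = -2 - 2*F (Q(F, g) = -6 + (4 - 2*F) = -2 - 2*F)
(5 + Q(4, 2))*49 = (5 + (-2 - 2*4))*49 = (5 + (-2 - 8))*49 = (5 - 10)*49 = -5*49 = -245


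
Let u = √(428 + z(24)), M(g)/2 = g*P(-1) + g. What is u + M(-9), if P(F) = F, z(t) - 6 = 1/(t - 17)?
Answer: √21273/7 ≈ 20.836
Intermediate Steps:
z(t) = 6 + 1/(-17 + t) (z(t) = 6 + 1/(t - 17) = 6 + 1/(-17 + t))
M(g) = 0 (M(g) = 2*(g*(-1) + g) = 2*(-g + g) = 2*0 = 0)
u = √21273/7 (u = √(428 + (-101 + 6*24)/(-17 + 24)) = √(428 + (-101 + 144)/7) = √(428 + (⅐)*43) = √(428 + 43/7) = √(3039/7) = √21273/7 ≈ 20.836)
u + M(-9) = √21273/7 + 0 = √21273/7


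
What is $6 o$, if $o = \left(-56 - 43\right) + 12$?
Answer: $-522$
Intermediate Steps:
$o = -87$ ($o = -99 + 12 = -87$)
$6 o = 6 \left(-87\right) = -522$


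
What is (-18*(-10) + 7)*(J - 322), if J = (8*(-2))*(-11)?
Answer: -27302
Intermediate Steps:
J = 176 (J = -16*(-11) = 176)
(-18*(-10) + 7)*(J - 322) = (-18*(-10) + 7)*(176 - 322) = (180 + 7)*(-146) = 187*(-146) = -27302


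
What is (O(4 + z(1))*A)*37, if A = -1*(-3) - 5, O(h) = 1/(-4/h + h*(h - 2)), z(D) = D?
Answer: -370/71 ≈ -5.2113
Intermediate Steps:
O(h) = 1/(-4/h + h*(-2 + h))
A = -2 (A = 3 - 5 = -2)
(O(4 + z(1))*A)*37 = (((4 + 1)/(-4 + (4 + 1)³ - 2*(4 + 1)²))*(-2))*37 = ((5/(-4 + 5³ - 2*5²))*(-2))*37 = ((5/(-4 + 125 - 2*25))*(-2))*37 = ((5/(-4 + 125 - 50))*(-2))*37 = ((5/71)*(-2))*37 = -10/71*37 = -370/71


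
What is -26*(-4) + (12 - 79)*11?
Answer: -633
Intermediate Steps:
-26*(-4) + (12 - 79)*11 = 104 - 67*11 = 104 - 737 = -633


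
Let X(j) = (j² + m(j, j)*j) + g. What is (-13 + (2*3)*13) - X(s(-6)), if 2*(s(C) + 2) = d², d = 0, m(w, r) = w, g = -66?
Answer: 123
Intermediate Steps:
s(C) = -2 (s(C) = -2 + (½)*0² = -2 + (½)*0 = -2 + 0 = -2)
X(j) = -66 + 2*j² (X(j) = (j² + j*j) - 66 = (j² + j²) - 66 = 2*j² - 66 = -66 + 2*j²)
(-13 + (2*3)*13) - X(s(-6)) = (-13 + (2*3)*13) - (-66 + 2*(-2)²) = (-13 + 6*13) - (-66 + 2*4) = (-13 + 78) - (-66 + 8) = 65 - 1*(-58) = 65 + 58 = 123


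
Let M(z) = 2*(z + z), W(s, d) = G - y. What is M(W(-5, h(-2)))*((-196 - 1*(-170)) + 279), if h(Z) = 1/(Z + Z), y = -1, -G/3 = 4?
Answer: -11132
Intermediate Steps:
G = -12 (G = -3*4 = -12)
h(Z) = 1/(2*Z)
W(s, d) = -11 (W(s, d) = -12 - 1*(-1) = -12 + 1 = -11)
M(z) = 4*z (M(z) = 2*(2*z) = 4*z)
M(W(-5, h(-2)))*((-196 - 1*(-170)) + 279) = (4*(-11))*((-196 - 1*(-170)) + 279) = -44*((-196 + 170) + 279) = -44*(-26 + 279) = -44*253 = -11132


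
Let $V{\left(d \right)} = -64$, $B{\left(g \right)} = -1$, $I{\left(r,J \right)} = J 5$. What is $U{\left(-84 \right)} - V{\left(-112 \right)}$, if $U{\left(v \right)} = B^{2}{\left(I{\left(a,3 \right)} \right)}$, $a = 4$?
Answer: $65$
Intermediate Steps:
$I{\left(r,J \right)} = 5 J$
$U{\left(v \right)} = 1$ ($U{\left(v \right)} = \left(-1\right)^{2} = 1$)
$U{\left(-84 \right)} - V{\left(-112 \right)} = 1 - -64 = 1 + 64 = 65$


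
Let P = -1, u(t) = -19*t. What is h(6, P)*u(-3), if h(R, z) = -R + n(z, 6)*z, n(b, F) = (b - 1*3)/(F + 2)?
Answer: -627/2 ≈ -313.50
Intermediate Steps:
n(b, F) = (-3 + b)/(2 + F) (n(b, F) = (b - 3)/(2 + F) = (-3 + b)/(2 + F))
h(R, z) = -R + z*(-3/8 + z/8) (h(R, z) = -R + ((-3 + z)/(2 + 6))*z = -R + ((-3 + z)/8)*z = -R + (-3/8 + z/8)*z = -R + z*(-3/8 + z/8))
h(6, P)*u(-3) = (-1*6 + (⅛)*(-1)*(-3 - 1))*(-19*(-3)) = (-6 + (⅛)*(-1)*(-4))*57 = (-6 + ½)*57 = -11/2*57 = -627/2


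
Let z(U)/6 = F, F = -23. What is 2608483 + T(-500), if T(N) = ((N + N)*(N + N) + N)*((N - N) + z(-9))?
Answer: -135322517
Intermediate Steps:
z(U) = -138 (z(U) = 6*(-23) = -138)
T(N) = -552*N² - 138*N (T(N) = ((N + N)*(N + N) + N)*((N - N) - 138) = ((2*N)*(2*N) + N)*(0 - 138) = (4*N² + N)*(-138) = (N + 4*N²)*(-138) = -552*N² - 138*N)
2608483 + T(-500) = 2608483 - 138*(-500)*(1 + 4*(-500)) = 2608483 - 138*(-500)*(1 - 2000) = 2608483 - 138*(-500)*(-1999) = 2608483 - 137931000 = -135322517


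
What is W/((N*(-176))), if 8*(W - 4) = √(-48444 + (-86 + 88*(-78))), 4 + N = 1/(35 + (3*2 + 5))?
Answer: 23/4026 + 23*I*√55394/128832 ≈ 0.0057129 + 0.042018*I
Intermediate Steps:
N = -183/46 (N = -4 + 1/(35 + (3*2 + 5)) = -4 + 1/(35 + (6 + 5)) = -4 + 1/(35 + 11) = -4 + 1/46 = -183/46 ≈ -3.9783)
W = 4 + I*√55394/8 (W = 4 + √(-48444 + (-86 + 88*(-78)))/8 = 4 + √(-48444 + (-86 - 6864))/8 = 4 + √(-48444 - 6950)/8 = 4 + √(-55394)/8 = 4 + (I*√55394)/8 = 4 + I*√55394/8 ≈ 4.0 + 29.42*I)
W/((N*(-176))) = (4 + I*√55394/8)/((-183/46*(-176))) = (4 + I*√55394/8)/(16104/23) = (4 + I*√55394/8)*(23/16104) = 23/4026 + 23*I*√55394/128832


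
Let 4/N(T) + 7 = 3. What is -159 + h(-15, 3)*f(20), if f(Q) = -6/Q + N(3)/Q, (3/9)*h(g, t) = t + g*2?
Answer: -2613/20 ≈ -130.65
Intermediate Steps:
h(g, t) = 3*t + 6*g (h(g, t) = 3*(t + g*2) = 3*(t + 2*g) = 3*t + 6*g)
N(T) = -1 (N(T) = 4/(-7 + 3) = 4/(-4) = 4*(-1/4) = -1)
f(Q) = -7/Q (f(Q) = -6/Q - 1/Q = -7/Q)
-159 + h(-15, 3)*f(20) = -159 + (3*3 + 6*(-15))*(-7/20) = -159 + (9 - 90)*(-7*1/20) = -159 - 81*(-7/20) = -159 + 567/20 = -2613/20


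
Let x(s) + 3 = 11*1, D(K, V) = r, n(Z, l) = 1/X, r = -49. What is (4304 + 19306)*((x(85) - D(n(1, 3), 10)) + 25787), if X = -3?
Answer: 610176840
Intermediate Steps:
n(Z, l) = -⅓ (n(Z, l) = 1/(-3) = -⅓)
D(K, V) = -49
x(s) = 8 (x(s) = -3 + 11*1 = -3 + 11 = 8)
(4304 + 19306)*((x(85) - D(n(1, 3), 10)) + 25787) = (4304 + 19306)*((8 - 1*(-49)) + 25787) = 23610*((8 + 49) + 25787) = 23610*(57 + 25787) = 23610*25844 = 610176840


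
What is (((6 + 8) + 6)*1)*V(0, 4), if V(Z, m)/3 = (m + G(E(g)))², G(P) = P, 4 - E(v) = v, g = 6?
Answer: 240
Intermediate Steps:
E(v) = 4 - v
V(Z, m) = 3*(-2 + m)² (V(Z, m) = 3*(m + (4 - 1*6))² = 3*(m + (4 - 6))² = 3*(m - 2)² = 3*(-2 + m)²)
(((6 + 8) + 6)*1)*V(0, 4) = (((6 + 8) + 6)*1)*(3*(-2 + 4)²) = ((14 + 6)*1)*(3*2²) = (20*1)*(3*4) = 20*12 = 240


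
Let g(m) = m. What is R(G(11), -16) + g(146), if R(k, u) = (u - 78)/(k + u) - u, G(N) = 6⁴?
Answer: 103633/640 ≈ 161.93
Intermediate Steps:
G(N) = 1296
R(k, u) = -u + (-78 + u)/(k + u) (R(k, u) = (-78 + u)/(k + u) - u = -u + (-78 + u)/(k + u))
R(G(11), -16) + g(146) = (-78 - 16 - 1*(-16)² - 1*1296*(-16))/(1296 - 16) + 146 = (-78 - 16 - 1*256 + 20736)/1280 + 146 = (-78 - 16 - 256 + 20736)/1280 + 146 = (1/1280)*20386 + 146 = 10193/640 + 146 = 103633/640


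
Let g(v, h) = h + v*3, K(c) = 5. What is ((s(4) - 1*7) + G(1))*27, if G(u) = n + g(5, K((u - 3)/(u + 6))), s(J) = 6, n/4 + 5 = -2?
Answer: -243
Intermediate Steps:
n = -28 (n = -20 + 4*(-2) = -20 - 8 = -28)
g(v, h) = h + 3*v
G(u) = -8 (G(u) = -28 + (5 + 3*5) = -28 + (5 + 15) = -28 + 20 = -8)
((s(4) - 1*7) + G(1))*27 = ((6 - 1*7) - 8)*27 = ((6 - 7) - 8)*27 = (-1 - 8)*27 = -9*27 = -243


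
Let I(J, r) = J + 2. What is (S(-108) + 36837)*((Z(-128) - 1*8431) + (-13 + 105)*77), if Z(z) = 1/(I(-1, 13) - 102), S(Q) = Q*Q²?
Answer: 166369698000/101 ≈ 1.6472e+9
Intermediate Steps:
I(J, r) = 2 + J
S(Q) = Q³
Z(z) = -1/101 (Z(z) = 1/((2 - 1) - 102) = 1/(1 - 102) = 1/(-101) = -1/101)
(S(-108) + 36837)*((Z(-128) - 1*8431) + (-13 + 105)*77) = ((-108)³ + 36837)*((-1/101 - 1*8431) + (-13 + 105)*77) = (-1259712 + 36837)*((-1/101 - 8431) + 92*77) = -1222875*(-851532/101 + 7084) = -1222875*(-136048/101) = 166369698000/101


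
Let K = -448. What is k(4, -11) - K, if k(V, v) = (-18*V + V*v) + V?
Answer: 336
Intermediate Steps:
k(V, v) = -17*V + V*v
k(4, -11) - K = 4*(-17 - 11) - 1*(-448) = 4*(-28) + 448 = -112 + 448 = 336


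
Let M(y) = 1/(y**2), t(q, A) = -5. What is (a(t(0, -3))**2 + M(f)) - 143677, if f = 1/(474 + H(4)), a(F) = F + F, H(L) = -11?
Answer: 70792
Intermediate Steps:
a(F) = 2*F
f = 1/463 (f = 1/(474 - 11) = 1/463 ≈ 0.0021598)
M(y) = y**(-2)
(a(t(0, -3))**2 + M(f)) - 143677 = ((2*(-5))**2 + (1/463)**(-2)) - 143677 = ((-10)**2 + 214369) - 143677 = (100 + 214369) - 143677 = 214469 - 143677 = 70792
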